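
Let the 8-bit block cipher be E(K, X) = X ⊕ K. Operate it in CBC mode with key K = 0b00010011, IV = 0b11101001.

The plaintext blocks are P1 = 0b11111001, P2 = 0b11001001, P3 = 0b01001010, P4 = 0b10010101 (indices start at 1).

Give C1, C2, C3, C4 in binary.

CBC encryption: C_i = E(K, P_i ⊕ C_{i−1}), with C_{0} = IV.
C1: P1 ⊕ 0b11101001 = 0b00010000; E(K, 0b00010000) = 0b00000011.
C2: P2 ⊕ 0b00000011 = 0b11001010; E(K, 0b11001010) = 0b11011001.
C3: P3 ⊕ 0b11011001 = 0b10010011; E(K, 0b10010011) = 0b10000000.
C4: P4 ⊕ 0b10000000 = 0b00010101; E(K, 0b00010101) = 0b00000110.

C1 = 0b00000011, C2 = 0b11011001, C3 = 0b10000000, C4 = 0b00000110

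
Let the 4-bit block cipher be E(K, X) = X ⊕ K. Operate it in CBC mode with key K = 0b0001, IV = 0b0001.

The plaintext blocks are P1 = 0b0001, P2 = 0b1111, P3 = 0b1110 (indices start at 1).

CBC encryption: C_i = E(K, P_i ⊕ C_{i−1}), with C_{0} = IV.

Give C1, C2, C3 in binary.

C1 = 0b0001, C2 = 0b1111, C3 = 0b0000

C1: P1 ⊕ 0b0001 = 0b0000; E(K, 0b0000) = 0b0001.
C2: P2 ⊕ 0b0001 = 0b1110; E(K, 0b1110) = 0b1111.
C3: P3 ⊕ 0b1111 = 0b0001; E(K, 0b0001) = 0b0000.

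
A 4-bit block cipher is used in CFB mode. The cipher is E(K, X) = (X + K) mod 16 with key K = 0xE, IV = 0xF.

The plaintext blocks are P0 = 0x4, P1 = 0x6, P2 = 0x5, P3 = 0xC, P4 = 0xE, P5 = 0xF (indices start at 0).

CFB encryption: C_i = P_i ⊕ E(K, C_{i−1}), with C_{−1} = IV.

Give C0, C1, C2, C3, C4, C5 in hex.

C0 = 0x9, C1 = 0x1, C2 = 0xA, C3 = 0x4, C4 = 0xC, C5 = 0x5

C0: E(K, 0xF) = 0xD; 0x4 ⊕ 0xD = 0x9.
C1: E(K, 0x9) = 0x7; 0x6 ⊕ 0x7 = 0x1.
C2: E(K, 0x1) = 0xF; 0x5 ⊕ 0xF = 0xA.
C3: E(K, 0xA) = 0x8; 0xC ⊕ 0x8 = 0x4.
C4: E(K, 0x4) = 0x2; 0xE ⊕ 0x2 = 0xC.
C5: E(K, 0xC) = 0xA; 0xF ⊕ 0xA = 0x5.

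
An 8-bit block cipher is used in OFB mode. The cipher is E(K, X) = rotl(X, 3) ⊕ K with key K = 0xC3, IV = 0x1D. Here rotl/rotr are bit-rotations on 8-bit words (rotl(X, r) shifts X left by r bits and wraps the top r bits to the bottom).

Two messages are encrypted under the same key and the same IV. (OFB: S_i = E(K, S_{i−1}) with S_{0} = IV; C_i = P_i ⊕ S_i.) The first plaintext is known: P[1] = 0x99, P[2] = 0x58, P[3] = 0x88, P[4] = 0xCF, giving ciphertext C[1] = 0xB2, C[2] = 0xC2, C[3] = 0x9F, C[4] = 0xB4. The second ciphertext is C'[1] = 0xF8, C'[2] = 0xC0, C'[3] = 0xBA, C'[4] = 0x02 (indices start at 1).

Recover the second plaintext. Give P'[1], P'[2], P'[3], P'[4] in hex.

In OFB with a reused IV, both messages share the same keystream S_i, so C_i ⊕ C'_i = P_i ⊕ P'_i and thus P'_i = P_i ⊕ C_i ⊕ C'_i.
P'[1]: 0x99 ⊕ 0xB2 ⊕ 0xF8 = 0xD3.
P'[2]: 0x58 ⊕ 0xC2 ⊕ 0xC0 = 0x5A.
P'[3]: 0x88 ⊕ 0x9F ⊕ 0xBA = 0xAD.
P'[4]: 0xCF ⊕ 0xB4 ⊕ 0x02 = 0x79.

P'[1] = 0xD3, P'[2] = 0x5A, P'[3] = 0xAD, P'[4] = 0x79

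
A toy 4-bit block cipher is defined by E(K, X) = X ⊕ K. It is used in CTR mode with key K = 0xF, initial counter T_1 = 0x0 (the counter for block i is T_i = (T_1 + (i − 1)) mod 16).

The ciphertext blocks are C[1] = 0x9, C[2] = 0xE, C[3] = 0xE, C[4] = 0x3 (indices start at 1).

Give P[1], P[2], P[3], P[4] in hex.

P[1] = 0x6, P[2] = 0x0, P[3] = 0x3, P[4] = 0xF

CTR decryption: S_i = E(K, T_i) where T_i is the counter for block i; P_i = C_i ⊕ S_i.
P[1]: T = 0x0, S = E(K, T) = 0xF; 0x9 ⊕ 0xF = 0x6.
P[2]: T = 0x1, S = E(K, T) = 0xE; 0xE ⊕ 0xE = 0x0.
P[3]: T = 0x2, S = E(K, T) = 0xD; 0xE ⊕ 0xD = 0x3.
P[4]: T = 0x3, S = E(K, T) = 0xC; 0x3 ⊕ 0xC = 0xF.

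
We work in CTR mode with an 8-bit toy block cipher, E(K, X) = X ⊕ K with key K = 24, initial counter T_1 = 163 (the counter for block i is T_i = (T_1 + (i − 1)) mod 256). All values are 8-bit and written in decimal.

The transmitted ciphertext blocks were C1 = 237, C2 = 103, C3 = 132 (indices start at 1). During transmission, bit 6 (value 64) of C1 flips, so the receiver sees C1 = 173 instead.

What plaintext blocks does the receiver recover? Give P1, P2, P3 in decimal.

P1 = 22, P2 = 219, P3 = 57

CTR decryption: S_i = E(K, T_i) where T_i is the counter for block i; P_i = C_i ⊕ S_i.
Only C1 changed, to 173. In CTR, a change in C_i flips the same bit in P_i only; the keystream is unaffected. Decrypting the received ciphertext:
P1: T = 163, S = E(K, T) = 187; 173 ⊕ 187 = 22.
P2: T = 164, S = E(K, T) = 188; 103 ⊕ 188 = 219.
P3: T = 165, S = E(K, T) = 189; 132 ⊕ 189 = 57.
Blocks that differ from the original plaintext: P1.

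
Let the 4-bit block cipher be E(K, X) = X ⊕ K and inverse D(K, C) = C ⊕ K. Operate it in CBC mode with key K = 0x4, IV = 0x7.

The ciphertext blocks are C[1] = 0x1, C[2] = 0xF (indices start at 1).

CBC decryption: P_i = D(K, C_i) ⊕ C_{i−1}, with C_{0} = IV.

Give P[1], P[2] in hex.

P[1]: D(K, 0x1) = 0x5; 0x5 ⊕ 0x7 = 0x2.
P[2]: D(K, 0xF) = 0xB; 0xB ⊕ 0x1 = 0xA.

P[1] = 0x2, P[2] = 0xA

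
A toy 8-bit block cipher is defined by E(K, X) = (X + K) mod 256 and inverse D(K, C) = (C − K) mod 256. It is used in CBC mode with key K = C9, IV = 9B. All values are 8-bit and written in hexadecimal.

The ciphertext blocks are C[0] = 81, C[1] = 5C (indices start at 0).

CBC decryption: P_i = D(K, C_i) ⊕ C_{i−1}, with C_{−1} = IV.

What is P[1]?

P[1] = 12

P[1]: D(K, 5C) = 93; 93 ⊕ 81 = 12.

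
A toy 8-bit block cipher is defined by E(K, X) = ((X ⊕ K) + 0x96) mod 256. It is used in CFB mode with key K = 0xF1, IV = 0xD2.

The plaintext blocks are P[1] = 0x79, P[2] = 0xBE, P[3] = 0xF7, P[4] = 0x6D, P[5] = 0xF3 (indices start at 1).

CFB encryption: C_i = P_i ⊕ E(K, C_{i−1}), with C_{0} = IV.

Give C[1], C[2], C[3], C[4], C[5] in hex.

C[1] = 0xC0, C[2] = 0x79, C[3] = 0xE9, C[4] = 0xC3, C[5] = 0x3B

C[1]: E(K, 0xD2) = 0xB9; 0x79 ⊕ 0xB9 = 0xC0.
C[2]: E(K, 0xC0) = 0xC7; 0xBE ⊕ 0xC7 = 0x79.
C[3]: E(K, 0x79) = 0x1E; 0xF7 ⊕ 0x1E = 0xE9.
C[4]: E(K, 0xE9) = 0xAE; 0x6D ⊕ 0xAE = 0xC3.
C[5]: E(K, 0xC3) = 0xC8; 0xF3 ⊕ 0xC8 = 0x3B.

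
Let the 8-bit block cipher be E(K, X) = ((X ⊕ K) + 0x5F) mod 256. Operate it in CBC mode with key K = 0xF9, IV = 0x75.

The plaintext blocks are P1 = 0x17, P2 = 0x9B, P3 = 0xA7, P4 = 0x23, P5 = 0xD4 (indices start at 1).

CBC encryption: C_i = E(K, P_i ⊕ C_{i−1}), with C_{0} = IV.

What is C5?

C1: P1 ⊕ 0x75 = 0x62; E(K, 0x62) = 0xFA.
C2: P2 ⊕ 0xFA = 0x61; E(K, 0x61) = 0xF7.
C3: P3 ⊕ 0xF7 = 0x50; E(K, 0x50) = 0x08.
C4: P4 ⊕ 0x08 = 0x2B; E(K, 0x2B) = 0x31.
C5: P5 ⊕ 0x31 = 0xE5; E(K, 0xE5) = 0x7B.

C5 = 0x7B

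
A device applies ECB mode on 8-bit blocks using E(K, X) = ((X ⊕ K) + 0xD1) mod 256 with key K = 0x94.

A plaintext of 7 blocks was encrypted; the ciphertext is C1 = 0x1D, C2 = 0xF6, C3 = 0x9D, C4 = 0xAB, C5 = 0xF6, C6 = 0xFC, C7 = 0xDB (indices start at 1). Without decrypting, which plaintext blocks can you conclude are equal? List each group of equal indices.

P2 = P5

ECB encrypts each block independently with the same key, so equal ciphertext blocks imply equal plaintext blocks.
C2 = C5 = 0xF6, so P2 = P5.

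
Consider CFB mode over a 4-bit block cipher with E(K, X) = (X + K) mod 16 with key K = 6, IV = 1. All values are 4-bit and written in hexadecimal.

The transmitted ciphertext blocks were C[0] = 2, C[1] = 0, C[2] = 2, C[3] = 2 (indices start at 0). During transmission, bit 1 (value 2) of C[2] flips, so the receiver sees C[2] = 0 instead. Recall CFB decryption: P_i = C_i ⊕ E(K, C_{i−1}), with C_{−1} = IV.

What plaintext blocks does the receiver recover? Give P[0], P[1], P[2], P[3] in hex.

Only C[2] changed, to 0. In CFB, a change in C_i flips the same bit in P_i and garbles P_{i+1}. Decrypting the received ciphertext:
P[0]: E(K, 1) = 7; 2 ⊕ 7 = 5.
P[1]: E(K, 2) = 8; 0 ⊕ 8 = 8.
P[2]: E(K, 0) = 6; 0 ⊕ 6 = 6.
P[3]: E(K, 0) = 6; 2 ⊕ 6 = 4.
Blocks that differ from the original plaintext: P[2], P[3].

P[0] = 5, P[1] = 8, P[2] = 6, P[3] = 4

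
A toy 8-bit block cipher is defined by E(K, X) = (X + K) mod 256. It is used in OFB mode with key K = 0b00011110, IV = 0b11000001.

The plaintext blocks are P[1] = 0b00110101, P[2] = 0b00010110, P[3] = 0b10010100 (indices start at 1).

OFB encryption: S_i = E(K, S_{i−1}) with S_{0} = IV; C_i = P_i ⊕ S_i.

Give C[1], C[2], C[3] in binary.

C[1] = 0b11101010, C[2] = 0b11101011, C[3] = 0b10001111

C[1]: S = E(K, 0b11000001) = 0b11011111; 0b00110101 ⊕ 0b11011111 = 0b11101010.
C[2]: S = E(K, 0b11011111) = 0b11111101; 0b00010110 ⊕ 0b11111101 = 0b11101011.
C[3]: S = E(K, 0b11111101) = 0b00011011; 0b10010100 ⊕ 0b00011011 = 0b10001111.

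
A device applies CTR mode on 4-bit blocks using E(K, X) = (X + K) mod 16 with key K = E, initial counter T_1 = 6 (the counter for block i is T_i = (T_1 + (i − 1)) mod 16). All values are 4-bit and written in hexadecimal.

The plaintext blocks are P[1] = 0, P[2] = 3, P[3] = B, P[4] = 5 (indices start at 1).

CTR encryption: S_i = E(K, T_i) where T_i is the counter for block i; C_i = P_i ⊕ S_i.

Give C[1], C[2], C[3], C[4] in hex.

C[1] = 4, C[2] = 6, C[3] = D, C[4] = 2

C[1]: T = 6, S = E(K, T) = 4; 0 ⊕ 4 = 4.
C[2]: T = 7, S = E(K, T) = 5; 3 ⊕ 5 = 6.
C[3]: T = 8, S = E(K, T) = 6; B ⊕ 6 = D.
C[4]: T = 9, S = E(K, T) = 7; 5 ⊕ 7 = 2.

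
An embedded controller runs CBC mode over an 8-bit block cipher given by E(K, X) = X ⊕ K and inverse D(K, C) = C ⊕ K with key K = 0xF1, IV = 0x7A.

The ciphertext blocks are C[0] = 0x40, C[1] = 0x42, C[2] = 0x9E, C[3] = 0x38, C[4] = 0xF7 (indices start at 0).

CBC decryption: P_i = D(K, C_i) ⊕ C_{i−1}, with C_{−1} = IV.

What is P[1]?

P[1]: D(K, 0x42) = 0xB3; 0xB3 ⊕ 0x40 = 0xF3.

P[1] = 0xF3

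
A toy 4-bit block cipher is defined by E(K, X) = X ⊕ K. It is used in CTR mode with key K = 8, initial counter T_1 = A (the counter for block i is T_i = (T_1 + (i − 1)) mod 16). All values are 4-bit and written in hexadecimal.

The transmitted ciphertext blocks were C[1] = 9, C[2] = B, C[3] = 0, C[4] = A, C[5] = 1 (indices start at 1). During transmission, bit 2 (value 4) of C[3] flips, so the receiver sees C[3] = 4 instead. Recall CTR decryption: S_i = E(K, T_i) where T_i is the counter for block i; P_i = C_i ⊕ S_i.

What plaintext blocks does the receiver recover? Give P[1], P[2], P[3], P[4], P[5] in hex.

Only C[3] changed, to 4. In CTR, a change in C_i flips the same bit in P_i only; the keystream is unaffected. Decrypting the received ciphertext:
P[1]: T = A, S = E(K, T) = 2; 9 ⊕ 2 = B.
P[2]: T = B, S = E(K, T) = 3; B ⊕ 3 = 8.
P[3]: T = C, S = E(K, T) = 4; 4 ⊕ 4 = 0.
P[4]: T = D, S = E(K, T) = 5; A ⊕ 5 = F.
P[5]: T = E, S = E(K, T) = 6; 1 ⊕ 6 = 7.
Blocks that differ from the original plaintext: P[3].

P[1] = B, P[2] = 8, P[3] = 0, P[4] = F, P[5] = 7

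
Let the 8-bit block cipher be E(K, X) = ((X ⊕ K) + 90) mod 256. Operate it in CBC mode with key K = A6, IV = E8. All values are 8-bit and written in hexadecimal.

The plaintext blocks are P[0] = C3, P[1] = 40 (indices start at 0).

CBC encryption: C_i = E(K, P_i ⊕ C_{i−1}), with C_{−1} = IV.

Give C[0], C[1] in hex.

C[0] = 1D, C[1] = 8B

C[0]: P[0] ⊕ E8 = 2B; E(K, 2B) = 1D.
C[1]: P[1] ⊕ 1D = 5D; E(K, 5D) = 8B.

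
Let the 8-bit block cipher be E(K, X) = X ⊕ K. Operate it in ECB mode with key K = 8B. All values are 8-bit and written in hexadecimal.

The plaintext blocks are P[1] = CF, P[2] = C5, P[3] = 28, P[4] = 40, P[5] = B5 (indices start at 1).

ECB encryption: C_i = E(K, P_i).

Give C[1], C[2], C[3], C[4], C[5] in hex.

C[1]: E(K, CF) = 44.
C[2]: E(K, C5) = 4E.
C[3]: E(K, 28) = A3.
C[4]: E(K, 40) = CB.
C[5]: E(K, B5) = 3E.

C[1] = 44, C[2] = 4E, C[3] = A3, C[4] = CB, C[5] = 3E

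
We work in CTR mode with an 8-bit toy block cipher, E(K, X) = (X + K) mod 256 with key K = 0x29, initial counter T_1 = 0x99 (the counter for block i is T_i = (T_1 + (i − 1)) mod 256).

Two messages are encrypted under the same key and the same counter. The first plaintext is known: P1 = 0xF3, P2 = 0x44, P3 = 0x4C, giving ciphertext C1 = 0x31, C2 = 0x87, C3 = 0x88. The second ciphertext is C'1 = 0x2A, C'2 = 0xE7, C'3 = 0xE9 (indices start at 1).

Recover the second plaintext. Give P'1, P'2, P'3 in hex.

In CTR with a reused counter, both messages share the same keystream S_i, so C_i ⊕ C'_i = P_i ⊕ P'_i and thus P'_i = P_i ⊕ C_i ⊕ C'_i.
P'1: 0xF3 ⊕ 0x31 ⊕ 0x2A = 0xE8.
P'2: 0x44 ⊕ 0x87 ⊕ 0xE7 = 0x24.
P'3: 0x4C ⊕ 0x88 ⊕ 0xE9 = 0x2D.

P'1 = 0xE8, P'2 = 0x24, P'3 = 0x2D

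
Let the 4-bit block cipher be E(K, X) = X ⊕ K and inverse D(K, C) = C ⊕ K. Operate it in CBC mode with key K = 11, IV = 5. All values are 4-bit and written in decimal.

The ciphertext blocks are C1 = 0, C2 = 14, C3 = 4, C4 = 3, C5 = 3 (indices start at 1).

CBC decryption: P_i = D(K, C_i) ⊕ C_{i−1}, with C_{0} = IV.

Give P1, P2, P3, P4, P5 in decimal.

P1: D(K, 0) = 11; 11 ⊕ 5 = 14.
P2: D(K, 14) = 5; 5 ⊕ 0 = 5.
P3: D(K, 4) = 15; 15 ⊕ 14 = 1.
P4: D(K, 3) = 8; 8 ⊕ 4 = 12.
P5: D(K, 3) = 8; 8 ⊕ 3 = 11.

P1 = 14, P2 = 5, P3 = 1, P4 = 12, P5 = 11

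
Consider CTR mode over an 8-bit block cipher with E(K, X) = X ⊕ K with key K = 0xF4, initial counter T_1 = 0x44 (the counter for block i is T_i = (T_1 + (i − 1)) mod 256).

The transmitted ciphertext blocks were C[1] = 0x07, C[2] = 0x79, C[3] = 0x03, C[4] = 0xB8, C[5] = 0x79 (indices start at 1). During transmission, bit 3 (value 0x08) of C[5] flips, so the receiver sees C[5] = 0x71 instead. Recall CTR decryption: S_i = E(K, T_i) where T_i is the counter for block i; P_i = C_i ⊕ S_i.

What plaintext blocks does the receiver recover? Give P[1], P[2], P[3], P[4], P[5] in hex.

Only C[5] changed, to 0x71. In CTR, a change in C_i flips the same bit in P_i only; the keystream is unaffected. Decrypting the received ciphertext:
P[1]: T = 0x44, S = E(K, T) = 0xB0; 0x07 ⊕ 0xB0 = 0xB7.
P[2]: T = 0x45, S = E(K, T) = 0xB1; 0x79 ⊕ 0xB1 = 0xC8.
P[3]: T = 0x46, S = E(K, T) = 0xB2; 0x03 ⊕ 0xB2 = 0xB1.
P[4]: T = 0x47, S = E(K, T) = 0xB3; 0xB8 ⊕ 0xB3 = 0x0B.
P[5]: T = 0x48, S = E(K, T) = 0xBC; 0x71 ⊕ 0xBC = 0xCD.
Blocks that differ from the original plaintext: P[5].

P[1] = 0xB7, P[2] = 0xC8, P[3] = 0xB1, P[4] = 0x0B, P[5] = 0xCD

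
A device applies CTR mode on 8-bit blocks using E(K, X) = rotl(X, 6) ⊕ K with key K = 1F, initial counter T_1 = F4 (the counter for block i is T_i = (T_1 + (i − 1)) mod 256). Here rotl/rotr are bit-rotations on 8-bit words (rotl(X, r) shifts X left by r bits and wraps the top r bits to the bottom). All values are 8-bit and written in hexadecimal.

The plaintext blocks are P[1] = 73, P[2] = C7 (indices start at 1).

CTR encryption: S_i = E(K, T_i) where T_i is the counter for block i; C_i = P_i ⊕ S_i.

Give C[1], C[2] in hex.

C[1] = 51, C[2] = A5

C[1]: T = F4, S = E(K, T) = 22; 73 ⊕ 22 = 51.
C[2]: T = F5, S = E(K, T) = 62; C7 ⊕ 62 = A5.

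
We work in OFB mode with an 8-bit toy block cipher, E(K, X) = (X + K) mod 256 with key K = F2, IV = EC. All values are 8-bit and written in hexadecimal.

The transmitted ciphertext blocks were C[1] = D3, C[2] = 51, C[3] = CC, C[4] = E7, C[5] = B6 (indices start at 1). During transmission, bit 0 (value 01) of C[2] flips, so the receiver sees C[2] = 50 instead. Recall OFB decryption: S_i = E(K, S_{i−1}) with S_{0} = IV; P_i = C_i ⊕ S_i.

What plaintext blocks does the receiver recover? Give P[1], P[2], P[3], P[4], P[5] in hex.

P[1] = 0D, P[2] = 80, P[3] = 0E, P[4] = 53, P[5] = 10

Only C[2] changed, to 50. In OFB, a change in C_i flips the same bit in P_i only; the keystream is unaffected. Decrypting the received ciphertext:
P[1]: S = E(K, EC) = DE; D3 ⊕ DE = 0D.
P[2]: S = E(K, DE) = D0; 50 ⊕ D0 = 80.
P[3]: S = E(K, D0) = C2; CC ⊕ C2 = 0E.
P[4]: S = E(K, C2) = B4; E7 ⊕ B4 = 53.
P[5]: S = E(K, B4) = A6; B6 ⊕ A6 = 10.
Blocks that differ from the original plaintext: P[2].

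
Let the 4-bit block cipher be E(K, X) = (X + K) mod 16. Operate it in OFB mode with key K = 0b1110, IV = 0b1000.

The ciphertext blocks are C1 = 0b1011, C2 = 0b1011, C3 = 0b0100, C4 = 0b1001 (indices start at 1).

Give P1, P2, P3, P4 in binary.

P1 = 0b1101, P2 = 0b1111, P3 = 0b0110, P4 = 0b1001

OFB decryption: S_i = E(K, S_{i−1}) with S_{0} = IV; P_i = C_i ⊕ S_i.
P1: S = E(K, 0b1000) = 0b0110; 0b1011 ⊕ 0b0110 = 0b1101.
P2: S = E(K, 0b0110) = 0b0100; 0b1011 ⊕ 0b0100 = 0b1111.
P3: S = E(K, 0b0100) = 0b0010; 0b0100 ⊕ 0b0010 = 0b0110.
P4: S = E(K, 0b0010) = 0b0000; 0b1001 ⊕ 0b0000 = 0b1001.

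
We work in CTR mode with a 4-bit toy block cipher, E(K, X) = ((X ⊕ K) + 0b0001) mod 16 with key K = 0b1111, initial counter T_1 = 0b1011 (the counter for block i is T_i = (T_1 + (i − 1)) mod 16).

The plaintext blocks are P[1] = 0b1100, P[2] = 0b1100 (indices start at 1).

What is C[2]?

CTR encryption: S_i = E(K, T_i) where T_i is the counter for block i; C_i = P_i ⊕ S_i.
C[1]: T = 0b1011, S = E(K, T) = 0b0101; 0b1100 ⊕ 0b0101 = 0b1001.
C[2]: T = 0b1100, S = E(K, T) = 0b0100; 0b1100 ⊕ 0b0100 = 0b1000.

C[2] = 0b1000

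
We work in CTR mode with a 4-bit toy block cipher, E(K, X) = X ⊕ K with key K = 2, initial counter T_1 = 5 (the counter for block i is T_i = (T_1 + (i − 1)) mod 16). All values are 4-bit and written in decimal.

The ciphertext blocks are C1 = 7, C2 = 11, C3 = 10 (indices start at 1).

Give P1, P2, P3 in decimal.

CTR decryption: S_i = E(K, T_i) where T_i is the counter for block i; P_i = C_i ⊕ S_i.
P1: T = 5, S = E(K, T) = 7; 7 ⊕ 7 = 0.
P2: T = 6, S = E(K, T) = 4; 11 ⊕ 4 = 15.
P3: T = 7, S = E(K, T) = 5; 10 ⊕ 5 = 15.

P1 = 0, P2 = 15, P3 = 15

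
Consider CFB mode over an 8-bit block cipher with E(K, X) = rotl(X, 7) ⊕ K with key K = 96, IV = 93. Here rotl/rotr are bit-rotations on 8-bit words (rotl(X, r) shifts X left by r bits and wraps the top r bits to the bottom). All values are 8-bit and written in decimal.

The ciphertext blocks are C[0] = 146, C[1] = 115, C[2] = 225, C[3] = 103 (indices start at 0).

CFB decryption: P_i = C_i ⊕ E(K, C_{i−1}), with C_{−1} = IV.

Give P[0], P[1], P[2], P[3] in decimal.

P[0] = 92, P[1] = 90, P[2] = 56, P[3] = 247

P[0]: E(K, 93) = 206; 146 ⊕ 206 = 92.
P[1]: E(K, 146) = 41; 115 ⊕ 41 = 90.
P[2]: E(K, 115) = 217; 225 ⊕ 217 = 56.
P[3]: E(K, 225) = 144; 103 ⊕ 144 = 247.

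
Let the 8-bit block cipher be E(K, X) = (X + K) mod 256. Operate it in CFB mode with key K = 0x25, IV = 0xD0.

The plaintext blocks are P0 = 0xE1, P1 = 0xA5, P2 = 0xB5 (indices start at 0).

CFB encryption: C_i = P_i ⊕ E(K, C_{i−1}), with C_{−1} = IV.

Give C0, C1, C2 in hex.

C0: E(K, 0xD0) = 0xF5; 0xE1 ⊕ 0xF5 = 0x14.
C1: E(K, 0x14) = 0x39; 0xA5 ⊕ 0x39 = 0x9C.
C2: E(K, 0x9C) = 0xC1; 0xB5 ⊕ 0xC1 = 0x74.

C0 = 0x14, C1 = 0x9C, C2 = 0x74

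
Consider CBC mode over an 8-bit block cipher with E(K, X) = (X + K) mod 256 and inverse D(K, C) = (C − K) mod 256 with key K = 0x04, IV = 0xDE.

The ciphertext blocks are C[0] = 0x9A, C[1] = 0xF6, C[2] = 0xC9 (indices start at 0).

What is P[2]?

P[2] = 0x33

CBC decryption: P_i = D(K, C_i) ⊕ C_{i−1}, with C_{−1} = IV.
P[2]: D(K, 0xC9) = 0xC5; 0xC5 ⊕ 0xF6 = 0x33.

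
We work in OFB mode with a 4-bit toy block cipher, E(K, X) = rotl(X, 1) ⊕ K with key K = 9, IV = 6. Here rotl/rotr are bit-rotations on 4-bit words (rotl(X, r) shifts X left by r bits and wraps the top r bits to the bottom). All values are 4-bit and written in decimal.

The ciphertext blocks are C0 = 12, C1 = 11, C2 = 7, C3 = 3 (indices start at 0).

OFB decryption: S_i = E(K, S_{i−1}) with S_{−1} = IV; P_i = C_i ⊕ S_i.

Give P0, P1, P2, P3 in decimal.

P0: S = E(K, 6) = 5; 12 ⊕ 5 = 9.
P1: S = E(K, 5) = 3; 11 ⊕ 3 = 8.
P2: S = E(K, 3) = 15; 7 ⊕ 15 = 8.
P3: S = E(K, 15) = 6; 3 ⊕ 6 = 5.

P0 = 9, P1 = 8, P2 = 8, P3 = 5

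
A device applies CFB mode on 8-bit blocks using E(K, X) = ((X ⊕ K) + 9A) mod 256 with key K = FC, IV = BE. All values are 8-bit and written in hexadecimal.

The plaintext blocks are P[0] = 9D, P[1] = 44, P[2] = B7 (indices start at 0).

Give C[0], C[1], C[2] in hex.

CFB encryption: C_i = P_i ⊕ E(K, C_{i−1}), with C_{−1} = IV.
C[0]: E(K, BE) = DC; 9D ⊕ DC = 41.
C[1]: E(K, 41) = 57; 44 ⊕ 57 = 13.
C[2]: E(K, 13) = 89; B7 ⊕ 89 = 3E.

C[0] = 41, C[1] = 13, C[2] = 3E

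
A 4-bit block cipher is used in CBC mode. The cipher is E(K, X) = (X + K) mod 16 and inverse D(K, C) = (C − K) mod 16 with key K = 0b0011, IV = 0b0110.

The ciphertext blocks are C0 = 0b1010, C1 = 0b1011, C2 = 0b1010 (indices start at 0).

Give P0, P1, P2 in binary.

P0 = 0b0001, P1 = 0b0010, P2 = 0b1100

CBC decryption: P_i = D(K, C_i) ⊕ C_{i−1}, with C_{−1} = IV.
P0: D(K, 0b1010) = 0b0111; 0b0111 ⊕ 0b0110 = 0b0001.
P1: D(K, 0b1011) = 0b1000; 0b1000 ⊕ 0b1010 = 0b0010.
P2: D(K, 0b1010) = 0b0111; 0b0111 ⊕ 0b1011 = 0b1100.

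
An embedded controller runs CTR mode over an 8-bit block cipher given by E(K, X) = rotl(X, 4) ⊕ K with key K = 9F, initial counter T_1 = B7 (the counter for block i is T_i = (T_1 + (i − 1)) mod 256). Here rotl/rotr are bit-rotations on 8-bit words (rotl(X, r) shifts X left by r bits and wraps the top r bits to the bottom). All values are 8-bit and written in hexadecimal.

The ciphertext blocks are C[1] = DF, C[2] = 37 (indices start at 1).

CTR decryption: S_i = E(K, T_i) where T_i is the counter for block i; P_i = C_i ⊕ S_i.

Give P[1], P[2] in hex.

P[1]: T = B7, S = E(K, T) = E4; DF ⊕ E4 = 3B.
P[2]: T = B8, S = E(K, T) = 14; 37 ⊕ 14 = 23.

P[1] = 3B, P[2] = 23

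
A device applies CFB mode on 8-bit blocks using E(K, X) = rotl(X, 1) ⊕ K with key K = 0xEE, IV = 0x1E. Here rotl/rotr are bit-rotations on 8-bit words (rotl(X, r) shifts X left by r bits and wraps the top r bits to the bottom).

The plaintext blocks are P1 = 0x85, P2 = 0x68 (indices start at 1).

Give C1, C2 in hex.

CFB encryption: C_i = P_i ⊕ E(K, C_{i−1}), with C_{0} = IV.
C1: E(K, 0x1E) = 0xD2; 0x85 ⊕ 0xD2 = 0x57.
C2: E(K, 0x57) = 0x40; 0x68 ⊕ 0x40 = 0x28.

C1 = 0x57, C2 = 0x28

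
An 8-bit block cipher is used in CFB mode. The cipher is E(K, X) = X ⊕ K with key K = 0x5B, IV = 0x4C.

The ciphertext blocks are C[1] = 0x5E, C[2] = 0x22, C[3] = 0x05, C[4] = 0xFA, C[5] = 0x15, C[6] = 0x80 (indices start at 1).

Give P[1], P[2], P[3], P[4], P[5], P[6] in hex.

P[1] = 0x49, P[2] = 0x27, P[3] = 0x7C, P[4] = 0xA4, P[5] = 0xB4, P[6] = 0xCE

CFB decryption: P_i = C_i ⊕ E(K, C_{i−1}), with C_{0} = IV.
P[1]: E(K, 0x4C) = 0x17; 0x5E ⊕ 0x17 = 0x49.
P[2]: E(K, 0x5E) = 0x05; 0x22 ⊕ 0x05 = 0x27.
P[3]: E(K, 0x22) = 0x79; 0x05 ⊕ 0x79 = 0x7C.
P[4]: E(K, 0x05) = 0x5E; 0xFA ⊕ 0x5E = 0xA4.
P[5]: E(K, 0xFA) = 0xA1; 0x15 ⊕ 0xA1 = 0xB4.
P[6]: E(K, 0x15) = 0x4E; 0x80 ⊕ 0x4E = 0xCE.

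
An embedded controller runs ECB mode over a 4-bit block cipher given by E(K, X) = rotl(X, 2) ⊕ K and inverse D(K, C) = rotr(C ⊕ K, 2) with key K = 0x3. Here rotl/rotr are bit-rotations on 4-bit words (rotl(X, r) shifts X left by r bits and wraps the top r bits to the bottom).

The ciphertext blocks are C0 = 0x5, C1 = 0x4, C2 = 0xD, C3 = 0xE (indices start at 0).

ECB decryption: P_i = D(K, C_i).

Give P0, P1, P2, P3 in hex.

P0 = 0x9, P1 = 0xD, P2 = 0xB, P3 = 0x7

P0: D(K, 0x5) = 0x9.
P1: D(K, 0x4) = 0xD.
P2: D(K, 0xD) = 0xB.
P3: D(K, 0xE) = 0x7.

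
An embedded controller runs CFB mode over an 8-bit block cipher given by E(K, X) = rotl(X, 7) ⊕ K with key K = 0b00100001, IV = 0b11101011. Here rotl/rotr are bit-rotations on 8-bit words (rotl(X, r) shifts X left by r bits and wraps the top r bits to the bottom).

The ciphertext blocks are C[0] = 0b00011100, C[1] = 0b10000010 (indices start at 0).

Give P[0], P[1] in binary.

CFB decryption: P_i = C_i ⊕ E(K, C_{i−1}), with C_{−1} = IV.
P[0]: E(K, 0b11101011) = 0b11010100; 0b00011100 ⊕ 0b11010100 = 0b11001000.
P[1]: E(K, 0b00011100) = 0b00101111; 0b10000010 ⊕ 0b00101111 = 0b10101101.

P[0] = 0b11001000, P[1] = 0b10101101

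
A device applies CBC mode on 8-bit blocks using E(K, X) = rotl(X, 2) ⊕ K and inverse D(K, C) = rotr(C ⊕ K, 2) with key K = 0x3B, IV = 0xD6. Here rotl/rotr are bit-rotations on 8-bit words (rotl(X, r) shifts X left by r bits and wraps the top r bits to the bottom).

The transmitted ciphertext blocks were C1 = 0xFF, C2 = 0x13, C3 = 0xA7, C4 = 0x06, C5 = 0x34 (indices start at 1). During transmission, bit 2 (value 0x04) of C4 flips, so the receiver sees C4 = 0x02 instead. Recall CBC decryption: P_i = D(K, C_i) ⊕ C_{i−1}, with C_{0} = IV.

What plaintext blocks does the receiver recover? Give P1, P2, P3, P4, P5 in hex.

P1 = 0xE7, P2 = 0xF5, P3 = 0x34, P4 = 0xE9, P5 = 0xC1

Only C4 changed, to 0x02. In CBC, a change in C_i garbles P_i and flips the same bit in P_{i+1}. Decrypting the received ciphertext:
P1: D(K, 0xFF) = 0x31; 0x31 ⊕ 0xD6 = 0xE7.
P2: D(K, 0x13) = 0x0A; 0x0A ⊕ 0xFF = 0xF5.
P3: D(K, 0xA7) = 0x27; 0x27 ⊕ 0x13 = 0x34.
P4: D(K, 0x02) = 0x4E; 0x4E ⊕ 0xA7 = 0xE9.
P5: D(K, 0x34) = 0xC3; 0xC3 ⊕ 0x02 = 0xC1.
Blocks that differ from the original plaintext: P4, P5.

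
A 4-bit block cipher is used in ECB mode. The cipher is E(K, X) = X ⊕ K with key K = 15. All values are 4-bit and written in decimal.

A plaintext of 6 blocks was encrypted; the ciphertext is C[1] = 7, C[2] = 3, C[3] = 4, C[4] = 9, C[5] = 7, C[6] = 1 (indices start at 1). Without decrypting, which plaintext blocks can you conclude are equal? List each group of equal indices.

P[1] = P[5]

ECB encrypts each block independently with the same key, so equal ciphertext blocks imply equal plaintext blocks.
C[1] = C[5] = 7, so P[1] = P[5].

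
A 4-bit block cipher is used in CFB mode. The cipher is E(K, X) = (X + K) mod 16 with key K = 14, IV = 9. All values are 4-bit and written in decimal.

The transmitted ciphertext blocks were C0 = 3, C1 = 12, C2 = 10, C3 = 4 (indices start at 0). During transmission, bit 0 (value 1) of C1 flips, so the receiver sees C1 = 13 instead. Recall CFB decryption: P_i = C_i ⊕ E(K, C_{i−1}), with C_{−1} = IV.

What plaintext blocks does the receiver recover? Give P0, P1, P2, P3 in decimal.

Only C1 changed, to 13. In CFB, a change in C_i flips the same bit in P_i and garbles P_{i+1}. Decrypting the received ciphertext:
P0: E(K, 9) = 7; 3 ⊕ 7 = 4.
P1: E(K, 3) = 1; 13 ⊕ 1 = 12.
P2: E(K, 13) = 11; 10 ⊕ 11 = 1.
P3: E(K, 10) = 8; 4 ⊕ 8 = 12.
Blocks that differ from the original plaintext: P1, P2.

P0 = 4, P1 = 12, P2 = 1, P3 = 12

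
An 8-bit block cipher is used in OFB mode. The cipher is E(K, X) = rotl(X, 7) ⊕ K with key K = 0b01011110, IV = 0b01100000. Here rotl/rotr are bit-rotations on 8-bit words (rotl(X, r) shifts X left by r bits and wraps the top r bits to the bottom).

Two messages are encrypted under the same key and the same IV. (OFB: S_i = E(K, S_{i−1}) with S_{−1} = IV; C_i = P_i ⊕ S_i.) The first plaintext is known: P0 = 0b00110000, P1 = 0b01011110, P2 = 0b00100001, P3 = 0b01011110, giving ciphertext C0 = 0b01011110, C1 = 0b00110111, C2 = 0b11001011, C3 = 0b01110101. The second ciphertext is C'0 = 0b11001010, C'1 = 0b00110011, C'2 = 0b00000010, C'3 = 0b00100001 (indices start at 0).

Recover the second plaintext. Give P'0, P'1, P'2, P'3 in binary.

P'0 = 0b10100100, P'1 = 0b01011010, P'2 = 0b11101000, P'3 = 0b00001010

In OFB with a reused IV, both messages share the same keystream S_i, so C_i ⊕ C'_i = P_i ⊕ P'_i and thus P'_i = P_i ⊕ C_i ⊕ C'_i.
P'0: 0b00110000 ⊕ 0b01011110 ⊕ 0b11001010 = 0b10100100.
P'1: 0b01011110 ⊕ 0b00110111 ⊕ 0b00110011 = 0b01011010.
P'2: 0b00100001 ⊕ 0b11001011 ⊕ 0b00000010 = 0b11101000.
P'3: 0b01011110 ⊕ 0b01110101 ⊕ 0b00100001 = 0b00001010.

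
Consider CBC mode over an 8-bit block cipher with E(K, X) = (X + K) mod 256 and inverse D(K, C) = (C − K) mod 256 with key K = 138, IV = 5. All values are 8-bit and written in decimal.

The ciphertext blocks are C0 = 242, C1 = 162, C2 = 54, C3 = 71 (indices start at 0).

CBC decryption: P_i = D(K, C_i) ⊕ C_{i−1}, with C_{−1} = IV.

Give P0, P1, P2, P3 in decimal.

P0 = 109, P1 = 234, P2 = 14, P3 = 139

P0: D(K, 242) = 104; 104 ⊕ 5 = 109.
P1: D(K, 162) = 24; 24 ⊕ 242 = 234.
P2: D(K, 54) = 172; 172 ⊕ 162 = 14.
P3: D(K, 71) = 189; 189 ⊕ 54 = 139.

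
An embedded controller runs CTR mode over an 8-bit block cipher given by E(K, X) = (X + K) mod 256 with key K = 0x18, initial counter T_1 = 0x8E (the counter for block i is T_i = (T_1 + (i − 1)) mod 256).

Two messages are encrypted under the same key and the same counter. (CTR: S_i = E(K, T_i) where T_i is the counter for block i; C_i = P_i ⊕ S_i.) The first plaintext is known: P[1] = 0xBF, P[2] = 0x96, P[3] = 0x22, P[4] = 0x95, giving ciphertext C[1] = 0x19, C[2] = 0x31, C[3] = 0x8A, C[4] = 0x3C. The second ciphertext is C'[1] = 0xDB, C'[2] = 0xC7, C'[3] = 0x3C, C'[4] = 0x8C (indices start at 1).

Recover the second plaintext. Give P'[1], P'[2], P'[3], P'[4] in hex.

P'[1] = 0x7D, P'[2] = 0x60, P'[3] = 0x94, P'[4] = 0x25

In CTR with a reused counter, both messages share the same keystream S_i, so C_i ⊕ C'_i = P_i ⊕ P'_i and thus P'_i = P_i ⊕ C_i ⊕ C'_i.
P'[1]: 0xBF ⊕ 0x19 ⊕ 0xDB = 0x7D.
P'[2]: 0x96 ⊕ 0x31 ⊕ 0xC7 = 0x60.
P'[3]: 0x22 ⊕ 0x8A ⊕ 0x3C = 0x94.
P'[4]: 0x95 ⊕ 0x3C ⊕ 0x8C = 0x25.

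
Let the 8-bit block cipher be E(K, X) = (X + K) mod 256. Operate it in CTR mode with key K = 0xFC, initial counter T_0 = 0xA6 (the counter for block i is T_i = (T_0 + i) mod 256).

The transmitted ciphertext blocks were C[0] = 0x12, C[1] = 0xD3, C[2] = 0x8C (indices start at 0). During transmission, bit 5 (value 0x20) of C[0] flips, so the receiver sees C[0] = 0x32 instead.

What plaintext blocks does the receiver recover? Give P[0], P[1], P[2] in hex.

P[0] = 0x90, P[1] = 0x70, P[2] = 0x28

CTR decryption: S_i = E(K, T_i) where T_i is the counter for block i; P_i = C_i ⊕ S_i.
Only C[0] changed, to 0x32. In CTR, a change in C_i flips the same bit in P_i only; the keystream is unaffected. Decrypting the received ciphertext:
P[0]: T = 0xA6, S = E(K, T) = 0xA2; 0x32 ⊕ 0xA2 = 0x90.
P[1]: T = 0xA7, S = E(K, T) = 0xA3; 0xD3 ⊕ 0xA3 = 0x70.
P[2]: T = 0xA8, S = E(K, T) = 0xA4; 0x8C ⊕ 0xA4 = 0x28.
Blocks that differ from the original plaintext: P[0].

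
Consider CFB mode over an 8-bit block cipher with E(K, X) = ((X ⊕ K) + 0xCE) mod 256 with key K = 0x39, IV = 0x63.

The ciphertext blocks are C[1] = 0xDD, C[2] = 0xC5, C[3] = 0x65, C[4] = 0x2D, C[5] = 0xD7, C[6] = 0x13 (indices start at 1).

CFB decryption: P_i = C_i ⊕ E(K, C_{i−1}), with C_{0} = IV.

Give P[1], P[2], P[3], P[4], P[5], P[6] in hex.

P[1]: E(K, 0x63) = 0x28; 0xDD ⊕ 0x28 = 0xF5.
P[2]: E(K, 0xDD) = 0xB2; 0xC5 ⊕ 0xB2 = 0x77.
P[3]: E(K, 0xC5) = 0xCA; 0x65 ⊕ 0xCA = 0xAF.
P[4]: E(K, 0x65) = 0x2A; 0x2D ⊕ 0x2A = 0x07.
P[5]: E(K, 0x2D) = 0xE2; 0xD7 ⊕ 0xE2 = 0x35.
P[6]: E(K, 0xD7) = 0xBC; 0x13 ⊕ 0xBC = 0xAF.

P[1] = 0xF5, P[2] = 0x77, P[3] = 0xAF, P[4] = 0x07, P[5] = 0x35, P[6] = 0xAF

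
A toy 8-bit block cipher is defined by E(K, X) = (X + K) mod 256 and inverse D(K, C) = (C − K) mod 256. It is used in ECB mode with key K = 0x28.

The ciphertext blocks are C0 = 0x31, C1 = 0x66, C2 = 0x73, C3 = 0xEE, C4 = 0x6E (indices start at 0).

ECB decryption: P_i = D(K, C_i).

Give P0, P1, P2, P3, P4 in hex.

P0 = 0x09, P1 = 0x3E, P2 = 0x4B, P3 = 0xC6, P4 = 0x46

P0: D(K, 0x31) = 0x09.
P1: D(K, 0x66) = 0x3E.
P2: D(K, 0x73) = 0x4B.
P3: D(K, 0xEE) = 0xC6.
P4: D(K, 0x6E) = 0x46.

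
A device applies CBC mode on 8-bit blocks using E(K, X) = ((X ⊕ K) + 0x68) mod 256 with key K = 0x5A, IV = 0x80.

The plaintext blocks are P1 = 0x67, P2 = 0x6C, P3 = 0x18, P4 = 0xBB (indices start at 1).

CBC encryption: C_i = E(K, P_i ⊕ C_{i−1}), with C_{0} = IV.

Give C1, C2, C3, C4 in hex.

C1: P1 ⊕ 0x80 = 0xE7; E(K, 0xE7) = 0x25.
C2: P2 ⊕ 0x25 = 0x49; E(K, 0x49) = 0x7B.
C3: P3 ⊕ 0x7B = 0x63; E(K, 0x63) = 0xA1.
C4: P4 ⊕ 0xA1 = 0x1A; E(K, 0x1A) = 0xA8.

C1 = 0x25, C2 = 0x7B, C3 = 0xA1, C4 = 0xA8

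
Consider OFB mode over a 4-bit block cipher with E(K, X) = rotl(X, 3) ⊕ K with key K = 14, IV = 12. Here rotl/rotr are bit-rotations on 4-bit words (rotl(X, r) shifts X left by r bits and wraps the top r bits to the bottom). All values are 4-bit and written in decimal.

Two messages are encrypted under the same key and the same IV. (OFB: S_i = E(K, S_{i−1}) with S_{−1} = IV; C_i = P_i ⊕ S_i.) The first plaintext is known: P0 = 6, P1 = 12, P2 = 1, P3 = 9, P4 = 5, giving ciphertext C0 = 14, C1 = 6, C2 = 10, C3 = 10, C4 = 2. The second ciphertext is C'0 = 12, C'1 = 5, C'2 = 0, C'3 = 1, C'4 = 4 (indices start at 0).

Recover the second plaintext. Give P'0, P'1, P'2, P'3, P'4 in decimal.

In OFB with a reused IV, both messages share the same keystream S_i, so C_i ⊕ C'_i = P_i ⊕ P'_i and thus P'_i = P_i ⊕ C_i ⊕ C'_i.
P'0: 6 ⊕ 14 ⊕ 12 = 4.
P'1: 12 ⊕ 6 ⊕ 5 = 15.
P'2: 1 ⊕ 10 ⊕ 0 = 11.
P'3: 9 ⊕ 10 ⊕ 1 = 2.
P'4: 5 ⊕ 2 ⊕ 4 = 3.

P'0 = 4, P'1 = 15, P'2 = 11, P'3 = 2, P'4 = 3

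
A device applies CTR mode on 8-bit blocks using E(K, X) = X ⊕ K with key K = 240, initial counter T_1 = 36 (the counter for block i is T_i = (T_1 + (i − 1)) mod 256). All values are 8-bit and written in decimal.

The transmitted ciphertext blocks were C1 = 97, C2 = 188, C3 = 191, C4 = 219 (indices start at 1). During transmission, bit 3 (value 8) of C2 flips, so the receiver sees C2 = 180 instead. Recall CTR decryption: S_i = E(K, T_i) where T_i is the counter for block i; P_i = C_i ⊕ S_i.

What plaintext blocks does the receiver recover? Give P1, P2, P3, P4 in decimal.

P1 = 181, P2 = 97, P3 = 105, P4 = 12

Only C2 changed, to 180. In CTR, a change in C_i flips the same bit in P_i only; the keystream is unaffected. Decrypting the received ciphertext:
P1: T = 36, S = E(K, T) = 212; 97 ⊕ 212 = 181.
P2: T = 37, S = E(K, T) = 213; 180 ⊕ 213 = 97.
P3: T = 38, S = E(K, T) = 214; 191 ⊕ 214 = 105.
P4: T = 39, S = E(K, T) = 215; 219 ⊕ 215 = 12.
Blocks that differ from the original plaintext: P2.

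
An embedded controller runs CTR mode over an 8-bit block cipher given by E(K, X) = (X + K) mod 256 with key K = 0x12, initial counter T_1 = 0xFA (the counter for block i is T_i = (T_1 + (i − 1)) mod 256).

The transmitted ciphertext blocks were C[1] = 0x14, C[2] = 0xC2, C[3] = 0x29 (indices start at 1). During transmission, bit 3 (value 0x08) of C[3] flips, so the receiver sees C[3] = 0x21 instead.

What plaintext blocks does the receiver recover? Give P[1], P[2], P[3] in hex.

P[1] = 0x18, P[2] = 0xCF, P[3] = 0x2F

CTR decryption: S_i = E(K, T_i) where T_i is the counter for block i; P_i = C_i ⊕ S_i.
Only C[3] changed, to 0x21. In CTR, a change in C_i flips the same bit in P_i only; the keystream is unaffected. Decrypting the received ciphertext:
P[1]: T = 0xFA, S = E(K, T) = 0x0C; 0x14 ⊕ 0x0C = 0x18.
P[2]: T = 0xFB, S = E(K, T) = 0x0D; 0xC2 ⊕ 0x0D = 0xCF.
P[3]: T = 0xFC, S = E(K, T) = 0x0E; 0x21 ⊕ 0x0E = 0x2F.
Blocks that differ from the original plaintext: P[3].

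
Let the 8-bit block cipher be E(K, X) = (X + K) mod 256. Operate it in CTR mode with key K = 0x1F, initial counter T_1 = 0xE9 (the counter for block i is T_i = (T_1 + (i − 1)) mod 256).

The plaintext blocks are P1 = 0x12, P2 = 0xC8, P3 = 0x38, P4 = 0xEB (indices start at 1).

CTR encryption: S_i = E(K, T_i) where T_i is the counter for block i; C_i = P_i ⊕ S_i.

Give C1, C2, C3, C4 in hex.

C1: T = 0xE9, S = E(K, T) = 0x08; 0x12 ⊕ 0x08 = 0x1A.
C2: T = 0xEA, S = E(K, T) = 0x09; 0xC8 ⊕ 0x09 = 0xC1.
C3: T = 0xEB, S = E(K, T) = 0x0A; 0x38 ⊕ 0x0A = 0x32.
C4: T = 0xEC, S = E(K, T) = 0x0B; 0xEB ⊕ 0x0B = 0xE0.

C1 = 0x1A, C2 = 0xC1, C3 = 0x32, C4 = 0xE0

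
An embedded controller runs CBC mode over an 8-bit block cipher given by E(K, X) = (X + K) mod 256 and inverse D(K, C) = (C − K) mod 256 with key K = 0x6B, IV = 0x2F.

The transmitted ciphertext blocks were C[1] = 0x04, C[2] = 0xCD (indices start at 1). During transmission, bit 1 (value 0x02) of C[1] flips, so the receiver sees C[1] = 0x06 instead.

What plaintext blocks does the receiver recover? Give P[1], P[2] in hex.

CBC decryption: P_i = D(K, C_i) ⊕ C_{i−1}, with C_{0} = IV.
Only C[1] changed, to 0x06. In CBC, a change in C_i garbles P_i and flips the same bit in P_{i+1}. Decrypting the received ciphertext:
P[1]: D(K, 0x06) = 0x9B; 0x9B ⊕ 0x2F = 0xB4.
P[2]: D(K, 0xCD) = 0x62; 0x62 ⊕ 0x06 = 0x64.
Blocks that differ from the original plaintext: P[1], P[2].

P[1] = 0xB4, P[2] = 0x64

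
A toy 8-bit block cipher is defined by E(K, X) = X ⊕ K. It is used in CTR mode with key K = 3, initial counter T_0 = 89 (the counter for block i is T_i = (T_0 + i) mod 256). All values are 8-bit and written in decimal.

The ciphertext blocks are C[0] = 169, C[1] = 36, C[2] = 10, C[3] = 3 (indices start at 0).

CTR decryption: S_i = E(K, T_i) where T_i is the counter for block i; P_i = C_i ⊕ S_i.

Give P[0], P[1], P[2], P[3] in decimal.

P[0] = 243, P[1] = 125, P[2] = 82, P[3] = 92

P[0]: T = 89, S = E(K, T) = 90; 169 ⊕ 90 = 243.
P[1]: T = 90, S = E(K, T) = 89; 36 ⊕ 89 = 125.
P[2]: T = 91, S = E(K, T) = 88; 10 ⊕ 88 = 82.
P[3]: T = 92, S = E(K, T) = 95; 3 ⊕ 95 = 92.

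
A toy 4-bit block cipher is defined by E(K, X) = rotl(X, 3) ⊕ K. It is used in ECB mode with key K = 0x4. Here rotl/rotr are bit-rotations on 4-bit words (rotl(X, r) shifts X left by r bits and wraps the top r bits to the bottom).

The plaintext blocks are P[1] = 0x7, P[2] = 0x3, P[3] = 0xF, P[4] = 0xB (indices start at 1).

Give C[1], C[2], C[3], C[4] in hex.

ECB encryption: C_i = E(K, P_i).
C[1]: E(K, 0x7) = 0xF.
C[2]: E(K, 0x3) = 0xD.
C[3]: E(K, 0xF) = 0xB.
C[4]: E(K, 0xB) = 0x9.

C[1] = 0xF, C[2] = 0xD, C[3] = 0xB, C[4] = 0x9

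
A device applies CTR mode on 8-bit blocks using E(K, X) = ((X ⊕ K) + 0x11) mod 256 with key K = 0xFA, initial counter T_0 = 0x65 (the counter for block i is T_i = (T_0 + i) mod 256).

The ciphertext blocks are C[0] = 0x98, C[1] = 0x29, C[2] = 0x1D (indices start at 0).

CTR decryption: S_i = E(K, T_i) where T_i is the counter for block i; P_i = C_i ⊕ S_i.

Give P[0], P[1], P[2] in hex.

P[0]: T = 0x65, S = E(K, T) = 0xB0; 0x98 ⊕ 0xB0 = 0x28.
P[1]: T = 0x66, S = E(K, T) = 0xAD; 0x29 ⊕ 0xAD = 0x84.
P[2]: T = 0x67, S = E(K, T) = 0xAE; 0x1D ⊕ 0xAE = 0xB3.

P[0] = 0x28, P[1] = 0x84, P[2] = 0xB3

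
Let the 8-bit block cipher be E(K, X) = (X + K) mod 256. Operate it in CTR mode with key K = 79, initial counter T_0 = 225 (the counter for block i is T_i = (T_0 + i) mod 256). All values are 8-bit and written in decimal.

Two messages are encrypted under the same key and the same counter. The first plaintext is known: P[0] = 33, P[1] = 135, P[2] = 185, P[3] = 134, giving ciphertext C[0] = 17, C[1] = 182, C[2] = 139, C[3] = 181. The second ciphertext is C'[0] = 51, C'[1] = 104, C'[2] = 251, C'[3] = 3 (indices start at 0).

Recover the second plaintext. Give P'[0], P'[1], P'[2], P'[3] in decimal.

P'[0] = 3, P'[1] = 89, P'[2] = 201, P'[3] = 48

In CTR with a reused counter, both messages share the same keystream S_i, so C_i ⊕ C'_i = P_i ⊕ P'_i and thus P'_i = P_i ⊕ C_i ⊕ C'_i.
P'[0]: 33 ⊕ 17 ⊕ 51 = 3.
P'[1]: 135 ⊕ 182 ⊕ 104 = 89.
P'[2]: 185 ⊕ 139 ⊕ 251 = 201.
P'[3]: 134 ⊕ 181 ⊕ 3 = 48.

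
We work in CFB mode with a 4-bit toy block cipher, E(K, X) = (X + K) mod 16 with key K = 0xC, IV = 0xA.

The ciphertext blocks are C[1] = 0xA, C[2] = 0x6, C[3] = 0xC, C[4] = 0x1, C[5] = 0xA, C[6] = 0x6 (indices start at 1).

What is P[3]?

P[3] = 0xE

CFB decryption: P_i = C_i ⊕ E(K, C_{i−1}), with C_{0} = IV.
P[3]: E(K, 0x6) = 0x2; 0xC ⊕ 0x2 = 0xE.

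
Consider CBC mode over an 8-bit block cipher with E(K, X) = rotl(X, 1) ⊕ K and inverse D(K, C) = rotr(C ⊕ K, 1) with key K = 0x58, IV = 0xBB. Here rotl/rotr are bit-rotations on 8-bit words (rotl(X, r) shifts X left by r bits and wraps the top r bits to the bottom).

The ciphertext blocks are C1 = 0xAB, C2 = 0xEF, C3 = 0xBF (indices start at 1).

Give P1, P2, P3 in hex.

P1 = 0x42, P2 = 0x70, P3 = 0x1C

CBC decryption: P_i = D(K, C_i) ⊕ C_{i−1}, with C_{0} = IV.
P1: D(K, 0xAB) = 0xF9; 0xF9 ⊕ 0xBB = 0x42.
P2: D(K, 0xEF) = 0xDB; 0xDB ⊕ 0xAB = 0x70.
P3: D(K, 0xBF) = 0xF3; 0xF3 ⊕ 0xEF = 0x1C.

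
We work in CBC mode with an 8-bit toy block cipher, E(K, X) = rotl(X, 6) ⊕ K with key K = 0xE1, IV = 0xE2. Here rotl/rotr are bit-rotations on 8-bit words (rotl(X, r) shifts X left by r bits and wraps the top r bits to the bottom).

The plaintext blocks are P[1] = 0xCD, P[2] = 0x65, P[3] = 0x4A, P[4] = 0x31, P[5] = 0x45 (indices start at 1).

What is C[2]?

CBC encryption: C_i = E(K, P_i ⊕ C_{i−1}), with C_{0} = IV.
C[1]: P[1] ⊕ 0xE2 = 0x2F; E(K, 0x2F) = 0x2A.
C[2]: P[2] ⊕ 0x2A = 0x4F; E(K, 0x4F) = 0x32.

C[2] = 0x32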